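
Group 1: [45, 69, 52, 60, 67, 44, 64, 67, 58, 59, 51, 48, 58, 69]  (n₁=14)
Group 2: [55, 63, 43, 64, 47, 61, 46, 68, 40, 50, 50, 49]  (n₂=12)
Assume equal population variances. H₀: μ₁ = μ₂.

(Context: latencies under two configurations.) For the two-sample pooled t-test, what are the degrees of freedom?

degrees of freedom = 24

df = n₁ + n₂ − 2 = 14 + 12 − 2 = 24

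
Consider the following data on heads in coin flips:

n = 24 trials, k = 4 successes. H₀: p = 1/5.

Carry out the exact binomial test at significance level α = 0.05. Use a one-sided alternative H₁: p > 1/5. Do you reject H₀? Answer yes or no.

Exact binomial: n=24, k=4, p₀=1/5=0.2000
P(X≥4) from Σ C(n,i)·p₀^i·(1−p₀)^(n−i)
p-value (one-sided, H₁ greater) = 0.73614
At α=0.05: p ≥ α → fail to reject H₀

reject H₀: no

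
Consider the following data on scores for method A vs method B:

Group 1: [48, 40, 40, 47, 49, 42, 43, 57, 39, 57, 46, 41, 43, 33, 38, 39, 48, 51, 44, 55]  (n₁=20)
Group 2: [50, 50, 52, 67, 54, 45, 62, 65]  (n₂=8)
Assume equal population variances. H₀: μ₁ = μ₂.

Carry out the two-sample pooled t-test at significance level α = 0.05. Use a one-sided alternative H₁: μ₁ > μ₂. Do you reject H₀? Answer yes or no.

x̄₁=45.000, s₁=6.537, n₁=20
x̄₂=55.625, s₂=8.017, n₂=8
s_p² = [19·6.537² + 7·8.017²]/26 = 48.5337
SE = √(s_p²·(1/20+1/8)) = 2.9143
t = (45.000−55.625)/2.9143 = -3.6458
df = 26
p-value (one-sided, H₁ greater) = 0.99942
At α=0.05: p ≥ α → fail to reject H₀

reject H₀: no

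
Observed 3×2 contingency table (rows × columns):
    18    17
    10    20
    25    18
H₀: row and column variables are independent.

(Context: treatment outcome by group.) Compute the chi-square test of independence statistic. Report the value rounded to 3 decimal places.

test statistic = 4.466

Row totals [35, 30, 43], col totals [53, 55], n=108
χ² = (18−17.18)²/17.18 + (17−17.82)²/17.82 + (10−14.72)²/14.72 + (20−15.28)²/15.28 + (25−21.10)²/21.10 + (18−21.90)²/21.90 = 4.4659
df = 2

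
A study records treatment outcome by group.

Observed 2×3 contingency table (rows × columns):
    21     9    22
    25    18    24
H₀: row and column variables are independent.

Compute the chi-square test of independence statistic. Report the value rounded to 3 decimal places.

test statistic = 1.569

Row totals [52, 67], col totals [46, 27, 46], n=119
χ² = (21−20.10)²/20.10 + (9−11.80)²/11.80 + (22−20.10)²/20.10 + (25−25.90)²/25.90 + (18−15.20)²/15.20 + (24−25.90)²/25.90 = 1.5690
df = 2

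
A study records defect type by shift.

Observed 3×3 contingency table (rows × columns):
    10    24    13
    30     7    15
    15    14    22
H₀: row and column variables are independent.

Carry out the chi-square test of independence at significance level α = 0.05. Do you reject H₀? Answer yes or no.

Row totals [47, 52, 51], col totals [55, 45, 50], n=150
χ² = (10−17.23)²/17.23 + (24−14.10)²/14.10 + (13−15.67)²/15.67 + (30−19.07)²/19.07 + (7−15.60)²/15.60 + (15−17.33)²/17.33 + (15−18.70)²/18.70 + (14−15.30)²/15.30 + (22−17.00)²/17.00 = 24.0787
df = 4
p-value (upper-tail) = 0.00008
At α=0.05: p < α → reject H₀

reject H₀: yes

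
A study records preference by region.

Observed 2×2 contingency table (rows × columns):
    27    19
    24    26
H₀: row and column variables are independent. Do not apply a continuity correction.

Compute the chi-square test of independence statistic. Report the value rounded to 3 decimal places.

test statistic = 1.101

Row totals [46, 50], col totals [51, 45], n=96
χ² = (27−24.44)²/24.44 + (19−21.56)²/21.56 + (24−26.56)²/26.56 + (26−23.44)²/23.44 = 1.1006
df = 1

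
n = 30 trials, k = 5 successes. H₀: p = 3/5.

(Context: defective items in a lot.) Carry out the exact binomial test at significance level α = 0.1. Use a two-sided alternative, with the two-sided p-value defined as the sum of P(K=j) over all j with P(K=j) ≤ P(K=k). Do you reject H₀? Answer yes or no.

Exact binomial: n=30, k=5, p₀=3/5=0.6000
P(X=j) = C(n,j)·p₀^j·(1−p₀)^(n−j); p = Σ P(X=j) over j with P(X=j) ≤ P(X=5)
p-value (two-sided) = 0.00000
At α=0.1: p < α → reject H₀

reject H₀: yes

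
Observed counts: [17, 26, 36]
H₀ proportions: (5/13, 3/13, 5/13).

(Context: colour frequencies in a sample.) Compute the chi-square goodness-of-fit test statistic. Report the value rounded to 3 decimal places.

n = 79; E_i = n·p_i = [30.38, 18.23, 30.38]
χ² = (17−30.38)²/30.38 + (26−18.23)²/18.23 + (36−30.38)²/30.38 = 10.2447
df = 2

test statistic = 10.245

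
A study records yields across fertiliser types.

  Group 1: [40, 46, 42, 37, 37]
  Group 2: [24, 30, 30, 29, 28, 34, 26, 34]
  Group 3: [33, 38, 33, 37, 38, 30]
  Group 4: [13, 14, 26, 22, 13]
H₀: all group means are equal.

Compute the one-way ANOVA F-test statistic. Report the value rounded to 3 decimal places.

Group means [40.40, 29.38, 34.83, 17.60], grand mean 30.583
SSB = Σnᵢ(x̄ᵢ−x̄)² = 1444.725; SSW = ΣΣ(x−x̄ᵢ)² = 343.108
MSB = 1444.725/3 = 481.5750; MSW = 343.108/20 = 17.1554
F = MSB/MSW = 28.0713
df = (3, 20)

test statistic = 28.071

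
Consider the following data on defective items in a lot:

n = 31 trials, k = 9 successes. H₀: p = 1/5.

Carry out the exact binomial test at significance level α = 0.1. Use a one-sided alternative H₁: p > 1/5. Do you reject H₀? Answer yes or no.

Exact binomial: n=31, k=9, p₀=1/5=0.2000
P(X≥9) from Σ C(n,i)·p₀^i·(1−p₀)^(n−i)
p-value (one-sided, H₁ greater) = 0.15076
At α=0.1: p ≥ α → fail to reject H₀

reject H₀: no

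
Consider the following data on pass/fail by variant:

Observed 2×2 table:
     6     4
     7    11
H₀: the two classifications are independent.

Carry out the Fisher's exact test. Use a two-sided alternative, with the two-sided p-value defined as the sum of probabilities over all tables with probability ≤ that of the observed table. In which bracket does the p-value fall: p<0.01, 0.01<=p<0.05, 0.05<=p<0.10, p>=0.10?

Margins: r₁=10, r₂=18, c₁=13, c₂=15, n=28
p_obs = C(10,6)·C(18,7)/C(28,13); sum pmf over tables with pmf ≤ p_obs
p-value (two-sided) = 0.43280
→ bracket: p>=0.10

p-value bracket: p>=0.10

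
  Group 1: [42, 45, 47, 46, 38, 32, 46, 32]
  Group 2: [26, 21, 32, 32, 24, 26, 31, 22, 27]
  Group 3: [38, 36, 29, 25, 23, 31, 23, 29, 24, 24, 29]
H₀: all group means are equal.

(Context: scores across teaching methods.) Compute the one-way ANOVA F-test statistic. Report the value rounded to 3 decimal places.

test statistic = 19.128

Group means [41.00, 26.78, 28.27], grand mean 31.429
SSB = Σnᵢ(x̄ᵢ−x̄)² = 1037.120; SSW = ΣΣ(x−x̄ᵢ)² = 677.737
MSB = 1037.120/2 = 518.5599; MSW = 677.737/25 = 27.1095
F = MSB/MSW = 19.1283
df = (2, 25)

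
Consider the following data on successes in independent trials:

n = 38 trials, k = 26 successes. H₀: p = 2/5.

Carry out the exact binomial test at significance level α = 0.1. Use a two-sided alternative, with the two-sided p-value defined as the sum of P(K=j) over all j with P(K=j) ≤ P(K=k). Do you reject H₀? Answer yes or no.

reject H₀: yes

Exact binomial: n=38, k=26, p₀=2/5=0.4000
P(X=j) = C(n,j)·p₀^j·(1−p₀)^(n−j); p = Σ P(X=j) over j with P(X=j) ≤ P(X=26)
p-value (two-sided) = 0.00068
At α=0.1: p < α → reject H₀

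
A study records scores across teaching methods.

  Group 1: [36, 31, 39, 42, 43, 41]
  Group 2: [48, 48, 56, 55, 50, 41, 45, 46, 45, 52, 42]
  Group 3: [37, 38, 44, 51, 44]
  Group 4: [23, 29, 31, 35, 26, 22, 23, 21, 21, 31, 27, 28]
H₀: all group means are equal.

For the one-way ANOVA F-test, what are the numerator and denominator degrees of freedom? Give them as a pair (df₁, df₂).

k = 4 groups, N = 34 total
df = (k−1, N−k) = (4−1, 34−4) = (3, 30)

degrees of freedom = [3, 30]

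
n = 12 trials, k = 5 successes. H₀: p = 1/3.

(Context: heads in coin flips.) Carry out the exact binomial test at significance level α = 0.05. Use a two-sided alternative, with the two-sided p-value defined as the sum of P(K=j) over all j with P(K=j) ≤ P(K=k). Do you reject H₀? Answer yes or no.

reject H₀: no

Exact binomial: n=12, k=5, p₀=1/3=0.3333
P(X=j) = C(n,j)·p₀^j·(1−p₀)^(n−j); p = Σ P(X=j) over j with P(X=j) ≤ P(X=5)
p-value (two-sided) = 0.54960
At α=0.05: p ≥ α → fail to reject H₀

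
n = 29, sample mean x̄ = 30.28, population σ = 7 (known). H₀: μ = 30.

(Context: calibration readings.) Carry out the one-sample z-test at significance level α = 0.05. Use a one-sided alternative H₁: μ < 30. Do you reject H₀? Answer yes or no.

reject H₀: no

SE = σ/√n = 7/√29 = 1.2999
z = (x̄−μ₀)/SE = (30.28−30)/1.2999 = 0.2154
p-value (one-sided, H₁ less) = 0.58527
At α=0.05: p ≥ α → fail to reject H₀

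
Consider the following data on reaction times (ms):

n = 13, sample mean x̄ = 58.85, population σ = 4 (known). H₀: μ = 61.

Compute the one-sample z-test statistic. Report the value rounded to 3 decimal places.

SE = σ/√n = 4/√13 = 1.1094
z = (x̄−μ₀)/SE = (58.85−61)/1.1094 = -1.9380

test statistic = -1.938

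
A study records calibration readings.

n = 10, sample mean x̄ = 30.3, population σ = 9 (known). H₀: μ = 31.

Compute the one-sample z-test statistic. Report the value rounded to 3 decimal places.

test statistic = -0.246

SE = σ/√n = 9/√10 = 2.8460
z = (x̄−μ₀)/SE = (30.3−31)/2.8460 = -0.2460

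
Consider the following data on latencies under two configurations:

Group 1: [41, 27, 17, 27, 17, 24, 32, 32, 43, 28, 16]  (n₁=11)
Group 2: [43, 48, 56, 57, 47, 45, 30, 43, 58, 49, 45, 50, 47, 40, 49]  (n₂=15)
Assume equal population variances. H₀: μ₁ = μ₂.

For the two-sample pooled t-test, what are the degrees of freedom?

degrees of freedom = 24

df = n₁ + n₂ − 2 = 11 + 15 − 2 = 24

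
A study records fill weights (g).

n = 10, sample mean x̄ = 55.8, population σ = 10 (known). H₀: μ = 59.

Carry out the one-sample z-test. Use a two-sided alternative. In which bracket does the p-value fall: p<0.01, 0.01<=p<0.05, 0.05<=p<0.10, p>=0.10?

p-value bracket: p>=0.10

SE = σ/√n = 10/√10 = 3.1623
z = (x̄−μ₀)/SE = (55.8−59)/3.1623 = -1.0119
p-value (two-sided) = 0.31157
→ bracket: p>=0.10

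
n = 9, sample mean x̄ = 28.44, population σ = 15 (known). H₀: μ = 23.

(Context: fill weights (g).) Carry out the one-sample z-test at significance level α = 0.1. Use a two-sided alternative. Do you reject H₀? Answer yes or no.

reject H₀: no

SE = σ/√n = 15/√9 = 5.0000
z = (x̄−μ₀)/SE = (28.44−23)/5.0000 = 1.0880
p-value (two-sided) = 0.27660
At α=0.1: p ≥ α → fail to reject H₀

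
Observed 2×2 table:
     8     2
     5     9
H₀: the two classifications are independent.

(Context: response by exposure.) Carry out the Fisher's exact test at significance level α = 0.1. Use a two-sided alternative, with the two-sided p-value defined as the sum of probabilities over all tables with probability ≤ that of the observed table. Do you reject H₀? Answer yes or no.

Margins: r₁=10, r₂=14, c₁=13, c₂=11, n=24
p_obs = C(10,8)·C(14,5)/C(24,13); sum pmf over tables with pmf ≤ p_obs
p-value (two-sided) = 0.04718
At α=0.1: p < α → reject H₀

reject H₀: yes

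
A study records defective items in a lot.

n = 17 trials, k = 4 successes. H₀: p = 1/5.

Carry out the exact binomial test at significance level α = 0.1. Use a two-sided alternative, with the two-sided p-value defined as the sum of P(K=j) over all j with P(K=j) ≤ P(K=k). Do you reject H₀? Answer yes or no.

reject H₀: no

Exact binomial: n=17, k=4, p₀=1/5=0.2000
P(X=j) = C(n,j)·p₀^j·(1−p₀)^(n−j); p = Σ P(X=j) over j with P(X=j) ≤ P(X=4)
p-value (two-sided) = 0.76075
At α=0.1: p ≥ α → fail to reject H₀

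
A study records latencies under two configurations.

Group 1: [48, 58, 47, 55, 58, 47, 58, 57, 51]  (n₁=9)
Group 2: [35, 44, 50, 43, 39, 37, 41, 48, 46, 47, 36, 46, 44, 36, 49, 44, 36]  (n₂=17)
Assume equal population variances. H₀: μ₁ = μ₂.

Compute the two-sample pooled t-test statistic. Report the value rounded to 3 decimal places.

test statistic = 5.229

x̄₁=53.222, s₁=4.944, n₁=9
x̄₂=42.412, s₂=5.050, n₂=17
s_p² = [8·4.944² + 16·5.050²]/24 = 25.1531
SE = √(s_p²·(1/9+1/17)) = 2.0675
t = (53.222−42.412)/2.0675 = 5.2289
df = 24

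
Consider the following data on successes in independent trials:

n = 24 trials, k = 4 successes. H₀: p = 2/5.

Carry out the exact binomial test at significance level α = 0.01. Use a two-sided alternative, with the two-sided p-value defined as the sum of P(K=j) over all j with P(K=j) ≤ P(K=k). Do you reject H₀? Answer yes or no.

Exact binomial: n=24, k=4, p₀=2/5=0.4000
P(X=j) = C(n,j)·p₀^j·(1−p₀)^(n−j); p = Σ P(X=j) over j with P(X=j) ≤ P(X=4)
p-value (two-sided) = 0.02096
At α=0.01: p ≥ α → fail to reject H₀

reject H₀: no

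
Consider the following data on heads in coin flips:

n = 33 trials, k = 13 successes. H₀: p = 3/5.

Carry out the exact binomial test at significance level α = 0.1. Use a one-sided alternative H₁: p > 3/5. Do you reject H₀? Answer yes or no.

reject H₀: no

Exact binomial: n=33, k=13, p₀=3/5=0.6000
P(X≥13) from Σ C(n,i)·p₀^i·(1−p₀)^(n−i)
p-value (one-sided, H₁ greater) = 0.99483
At α=0.1: p ≥ α → fail to reject H₀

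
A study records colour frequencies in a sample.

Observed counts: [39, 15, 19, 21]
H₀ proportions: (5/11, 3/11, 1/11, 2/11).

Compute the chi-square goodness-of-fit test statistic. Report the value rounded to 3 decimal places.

n = 94; E_i = n·p_i = [42.73, 25.64, 8.55, 17.09]
χ² = (39−42.73)²/42.73 + (15−25.64)²/25.64 + (19−8.55)²/8.55 + (21−17.09)²/17.09 = 18.4223
df = 3

test statistic = 18.422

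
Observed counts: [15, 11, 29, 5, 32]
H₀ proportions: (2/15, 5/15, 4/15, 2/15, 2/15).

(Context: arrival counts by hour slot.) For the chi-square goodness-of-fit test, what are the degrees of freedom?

degrees of freedom = 4

df = k − 1 = 5 − 1 = 4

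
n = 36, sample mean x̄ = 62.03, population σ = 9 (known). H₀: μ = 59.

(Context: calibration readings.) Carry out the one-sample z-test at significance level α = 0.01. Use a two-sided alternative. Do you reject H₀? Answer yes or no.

reject H₀: no

SE = σ/√n = 9/√36 = 1.5000
z = (x̄−μ₀)/SE = (62.03−59)/1.5000 = 2.0200
p-value (two-sided) = 0.04338
At α=0.01: p ≥ α → fail to reject H₀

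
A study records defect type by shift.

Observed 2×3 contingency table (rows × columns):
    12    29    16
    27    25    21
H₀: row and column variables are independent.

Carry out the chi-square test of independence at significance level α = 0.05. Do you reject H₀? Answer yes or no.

Row totals [57, 73], col totals [39, 54, 37], n=130
χ² = (12−17.10)²/17.10 + (29−23.68)²/23.68 + (16−16.22)²/16.22 + (27−21.90)²/21.90 + (25−30.32)²/30.32 + (21−20.78)²/20.78 = 4.8454
df = 2
p-value (upper-tail) = 0.08868
At α=0.05: p ≥ α → fail to reject H₀

reject H₀: no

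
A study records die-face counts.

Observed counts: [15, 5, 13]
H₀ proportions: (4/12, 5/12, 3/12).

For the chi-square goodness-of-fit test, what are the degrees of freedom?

df = k − 1 = 3 − 1 = 2

degrees of freedom = 2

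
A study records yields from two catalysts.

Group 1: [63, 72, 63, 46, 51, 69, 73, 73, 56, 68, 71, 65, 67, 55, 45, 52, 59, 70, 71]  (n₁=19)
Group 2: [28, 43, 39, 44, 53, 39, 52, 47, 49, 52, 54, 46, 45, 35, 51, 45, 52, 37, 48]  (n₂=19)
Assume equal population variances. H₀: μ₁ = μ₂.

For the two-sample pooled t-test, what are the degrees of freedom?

degrees of freedom = 36

df = n₁ + n₂ − 2 = 19 + 19 − 2 = 36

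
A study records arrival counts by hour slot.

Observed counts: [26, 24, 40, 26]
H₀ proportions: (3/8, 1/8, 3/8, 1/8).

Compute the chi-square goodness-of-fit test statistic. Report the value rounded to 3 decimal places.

n = 116; E_i = n·p_i = [43.50, 14.50, 43.50, 14.50]
χ² = (26−43.50)²/43.50 + (24−14.50)²/14.50 + (40−43.50)²/43.50 + (26−14.50)²/14.50 = 22.6667
df = 3

test statistic = 22.667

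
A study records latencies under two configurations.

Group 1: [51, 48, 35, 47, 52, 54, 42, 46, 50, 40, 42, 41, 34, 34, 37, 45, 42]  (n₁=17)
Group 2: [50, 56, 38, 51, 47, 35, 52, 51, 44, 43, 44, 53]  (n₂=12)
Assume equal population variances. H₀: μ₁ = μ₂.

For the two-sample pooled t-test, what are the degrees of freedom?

df = n₁ + n₂ − 2 = 17 + 12 − 2 = 27

degrees of freedom = 27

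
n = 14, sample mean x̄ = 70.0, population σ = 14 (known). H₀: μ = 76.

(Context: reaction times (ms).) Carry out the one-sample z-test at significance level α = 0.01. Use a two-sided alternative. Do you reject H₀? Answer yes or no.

reject H₀: no

SE = σ/√n = 14/√14 = 3.7417
z = (x̄−μ₀)/SE = (70.0−76)/3.7417 = -1.6036
p-value (two-sided) = 0.10881
At α=0.01: p ≥ α → fail to reject H₀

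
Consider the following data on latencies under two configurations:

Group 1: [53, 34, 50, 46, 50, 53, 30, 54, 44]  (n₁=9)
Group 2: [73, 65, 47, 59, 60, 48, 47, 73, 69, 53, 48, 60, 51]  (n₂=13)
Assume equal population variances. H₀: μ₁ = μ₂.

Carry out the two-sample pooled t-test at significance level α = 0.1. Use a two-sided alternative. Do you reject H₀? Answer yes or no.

reject H₀: yes

x̄₁=46.000, s₁=8.646, n₁=9
x̄₂=57.923, s₂=9.768, n₂=13
s_p² = [8·8.646² + 12·9.768²]/20 = 87.1462
SE = √(s_p²·(1/9+1/13)) = 4.0480
t = (46.000−57.923)/4.0480 = -2.9454
df = 20
p-value (two-sided) = 0.00800
At α=0.1: p < α → reject H₀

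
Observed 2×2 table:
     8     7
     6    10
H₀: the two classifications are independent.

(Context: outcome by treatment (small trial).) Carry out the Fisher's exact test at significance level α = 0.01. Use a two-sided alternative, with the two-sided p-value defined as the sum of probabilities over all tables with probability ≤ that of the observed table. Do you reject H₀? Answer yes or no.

Margins: r₁=15, r₂=16, c₁=14, c₂=17, n=31
p_obs = C(15,8)·C(16,6)/C(31,14); sum pmf over tables with pmf ≤ p_obs
p-value (two-sided) = 0.47949
At α=0.01: p ≥ α → fail to reject H₀

reject H₀: no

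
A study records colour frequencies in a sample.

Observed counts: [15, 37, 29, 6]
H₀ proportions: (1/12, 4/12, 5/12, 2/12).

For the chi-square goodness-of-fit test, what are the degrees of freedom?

degrees of freedom = 3

df = k − 1 = 4 − 1 = 3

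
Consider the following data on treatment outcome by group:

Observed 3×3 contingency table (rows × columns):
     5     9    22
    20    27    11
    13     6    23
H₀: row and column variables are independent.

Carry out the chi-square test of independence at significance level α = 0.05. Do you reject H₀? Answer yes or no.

reject H₀: yes

Row totals [36, 58, 42], col totals [38, 42, 56], n=136
χ² = (5−10.06)²/10.06 + (9−11.12)²/11.12 + (22−14.82)²/14.82 + (20−16.21)²/16.21 + (27−17.91)²/17.91 + (11−23.88)²/23.88 + (13−11.74)²/11.74 + (6−12.97)²/12.97 + (23−17.29)²/17.29 = 24.6352
df = 4
p-value (upper-tail) = 0.00006
At α=0.05: p < α → reject H₀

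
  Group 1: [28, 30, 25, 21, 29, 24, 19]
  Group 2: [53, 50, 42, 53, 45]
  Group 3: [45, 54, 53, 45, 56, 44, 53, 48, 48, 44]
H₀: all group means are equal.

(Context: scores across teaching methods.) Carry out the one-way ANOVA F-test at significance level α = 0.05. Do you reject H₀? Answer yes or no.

reject H₀: yes

Group means [25.14, 48.60, 49.00], grand mean 41.318
SSB = Σnᵢ(x̄ᵢ−x̄)² = 2686.716; SSW = ΣΣ(x−x̄ᵢ)² = 390.057
MSB = 2686.716/2 = 1343.3578; MSW = 390.057/19 = 20.5293
F = MSB/MSW = 65.4360
df = (2, 19)
p-value (upper-tail) = 0.00000
At α=0.05: p < α → reject H₀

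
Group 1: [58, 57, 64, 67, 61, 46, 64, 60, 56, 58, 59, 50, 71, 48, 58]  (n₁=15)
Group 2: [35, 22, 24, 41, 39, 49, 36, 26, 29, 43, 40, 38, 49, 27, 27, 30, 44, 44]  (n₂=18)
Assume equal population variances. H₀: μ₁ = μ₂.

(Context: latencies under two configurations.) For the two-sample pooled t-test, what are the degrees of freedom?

df = n₁ + n₂ − 2 = 15 + 18 − 2 = 31

degrees of freedom = 31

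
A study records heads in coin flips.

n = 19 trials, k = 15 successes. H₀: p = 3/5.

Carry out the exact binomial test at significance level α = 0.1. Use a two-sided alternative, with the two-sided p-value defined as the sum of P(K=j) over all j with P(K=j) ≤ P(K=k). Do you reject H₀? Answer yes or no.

Exact binomial: n=19, k=15, p₀=3/5=0.6000
P(X=j) = C(n,j)·p₀^j·(1−p₀)^(n−j); p = Σ P(X=j) over j with P(X=j) ≤ P(X=15)
p-value (two-sided) = 0.10484
At α=0.1: p ≥ α → fail to reject H₀

reject H₀: no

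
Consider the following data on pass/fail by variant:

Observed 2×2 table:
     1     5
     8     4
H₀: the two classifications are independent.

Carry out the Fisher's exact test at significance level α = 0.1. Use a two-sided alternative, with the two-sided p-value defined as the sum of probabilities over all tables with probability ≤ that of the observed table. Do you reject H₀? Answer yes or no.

Margins: r₁=6, r₂=12, c₁=9, c₂=9, n=18
p_obs = C(6,1)·C(12,8)/C(18,9); sum pmf over tables with pmf ≤ p_obs
p-value (two-sided) = 0.13122
At α=0.1: p ≥ α → fail to reject H₀

reject H₀: no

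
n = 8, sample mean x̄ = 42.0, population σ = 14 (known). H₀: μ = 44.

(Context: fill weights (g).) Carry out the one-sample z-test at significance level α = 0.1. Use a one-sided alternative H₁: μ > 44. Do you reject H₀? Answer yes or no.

reject H₀: no

SE = σ/√n = 14/√8 = 4.9497
z = (x̄−μ₀)/SE = (42.0−44)/4.9497 = -0.4041
p-value (one-sided, H₁ greater) = 0.65692
At α=0.1: p ≥ α → fail to reject H₀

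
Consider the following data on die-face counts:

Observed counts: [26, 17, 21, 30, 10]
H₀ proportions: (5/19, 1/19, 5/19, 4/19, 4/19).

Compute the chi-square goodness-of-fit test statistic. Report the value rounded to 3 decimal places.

n = 104; E_i = n·p_i = [27.37, 5.47, 27.37, 21.89, 21.89]
χ² = (26−27.37)²/27.37 + (17−5.47)²/5.47 + (21−27.37)²/27.37 + (30−21.89)²/21.89 + (10−21.89)²/21.89 = 35.2846
df = 4

test statistic = 35.285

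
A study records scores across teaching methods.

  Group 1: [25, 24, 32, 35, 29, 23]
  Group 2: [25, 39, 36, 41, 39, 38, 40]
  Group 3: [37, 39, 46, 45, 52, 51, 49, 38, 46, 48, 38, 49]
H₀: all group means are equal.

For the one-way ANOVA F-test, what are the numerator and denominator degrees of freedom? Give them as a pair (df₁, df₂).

k = 3 groups, N = 25 total
df = (k−1, N−k) = (3−1, 25−3) = (2, 22)

degrees of freedom = [2, 22]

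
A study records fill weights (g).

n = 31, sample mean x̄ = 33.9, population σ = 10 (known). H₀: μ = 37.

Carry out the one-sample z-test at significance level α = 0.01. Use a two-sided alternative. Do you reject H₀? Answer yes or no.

SE = σ/√n = 10/√31 = 1.7961
z = (x̄−μ₀)/SE = (33.9−37)/1.7961 = -1.7260
p-value (two-sided) = 0.08435
At α=0.01: p ≥ α → fail to reject H₀

reject H₀: no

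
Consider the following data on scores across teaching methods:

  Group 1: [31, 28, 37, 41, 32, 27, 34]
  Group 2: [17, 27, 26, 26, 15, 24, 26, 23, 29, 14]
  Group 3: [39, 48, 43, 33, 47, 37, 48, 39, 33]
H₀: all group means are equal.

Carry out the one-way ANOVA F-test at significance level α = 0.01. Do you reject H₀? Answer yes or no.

reject H₀: yes

Group means [32.86, 22.70, 40.78], grand mean 31.692
SSB = Σnᵢ(x̄ᵢ−x̄)² = 1561.026; SSW = ΣΣ(x−x̄ᵢ)² = 696.513
MSB = 1561.026/2 = 780.5129; MSW = 696.513/23 = 30.2832
F = MSB/MSW = 25.7738
df = (2, 23)
p-value (upper-tail) = 0.00000
At α=0.01: p < α → reject H₀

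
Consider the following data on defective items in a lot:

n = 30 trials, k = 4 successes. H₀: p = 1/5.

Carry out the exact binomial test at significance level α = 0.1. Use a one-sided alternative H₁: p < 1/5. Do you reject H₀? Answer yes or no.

reject H₀: no

Exact binomial: n=30, k=4, p₀=1/5=0.2000
P(X≤4) from Σ C(n,i)·p₀^i·(1−p₀)^(n−i)
p-value (one-sided, H₁ less) = 0.25523
At α=0.1: p ≥ α → fail to reject H₀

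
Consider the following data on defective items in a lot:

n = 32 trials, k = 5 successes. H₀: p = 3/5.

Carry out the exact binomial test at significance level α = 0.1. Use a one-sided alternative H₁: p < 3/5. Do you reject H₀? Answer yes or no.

Exact binomial: n=32, k=5, p₀=3/5=0.6000
P(X≤5) from Σ C(n,i)·p₀^i·(1−p₀)^(n−i)
p-value (one-sided, H₁ less) = 0.00000
At α=0.1: p < α → reject H₀

reject H₀: yes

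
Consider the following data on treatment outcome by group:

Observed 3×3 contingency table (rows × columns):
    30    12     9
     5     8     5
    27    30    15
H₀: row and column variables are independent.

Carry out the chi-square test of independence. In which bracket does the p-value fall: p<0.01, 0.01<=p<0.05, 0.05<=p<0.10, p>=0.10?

Row totals [51, 18, 72], col totals [62, 50, 29], n=141
χ² = (30−22.43)²/22.43 + (12−18.09)²/18.09 + (9−10.49)²/10.49 + (5−7.91)²/7.91 + (8−6.38)²/6.38 + (5−3.70)²/3.70 + (27−31.66)²/31.66 + (30−25.53)²/25.53 + (15−14.81)²/14.81 = 8.2256
df = 4
p-value (upper-tail) = 0.08365
→ bracket: 0.05<=p<0.10

p-value bracket: 0.05<=p<0.10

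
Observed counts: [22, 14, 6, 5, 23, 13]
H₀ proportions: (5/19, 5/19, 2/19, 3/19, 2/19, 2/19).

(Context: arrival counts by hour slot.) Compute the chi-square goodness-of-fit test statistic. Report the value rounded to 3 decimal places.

n = 83; E_i = n·p_i = [21.84, 21.84, 8.74, 13.11, 8.74, 8.74]
χ² = (22−21.84)²/21.84 + (14−21.84)²/21.84 + (6−8.74)²/8.74 + (5−13.11)²/13.11 + (23−8.74)²/8.74 + (13−8.74)²/8.74 = 34.0522
df = 5

test statistic = 34.052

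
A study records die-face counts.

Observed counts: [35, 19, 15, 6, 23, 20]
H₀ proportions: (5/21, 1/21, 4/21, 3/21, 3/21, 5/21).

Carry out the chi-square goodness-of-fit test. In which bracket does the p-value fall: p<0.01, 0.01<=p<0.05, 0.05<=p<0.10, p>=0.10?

p-value bracket: p<0.01

n = 118; E_i = n·p_i = [28.10, 5.62, 22.48, 16.86, 16.86, 28.10]
χ² = (35−28.10)²/28.10 + (19−5.62)²/5.62 + (15−22.48)²/22.48 + (6−16.86)²/16.86 + (23−16.86)²/16.86 + (20−28.10)²/28.10 = 47.6123
df = 5
p-value (upper-tail) = 0.00000
→ bracket: p<0.01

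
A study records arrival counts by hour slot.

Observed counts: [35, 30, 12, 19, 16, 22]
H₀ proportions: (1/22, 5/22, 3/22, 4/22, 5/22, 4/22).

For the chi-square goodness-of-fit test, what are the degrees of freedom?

df = k − 1 = 6 − 1 = 5

degrees of freedom = 5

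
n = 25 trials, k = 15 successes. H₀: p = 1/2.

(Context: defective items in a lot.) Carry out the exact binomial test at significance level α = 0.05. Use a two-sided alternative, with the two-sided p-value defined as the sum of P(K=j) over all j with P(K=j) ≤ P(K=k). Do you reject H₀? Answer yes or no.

Exact binomial: n=25, k=15, p₀=1/2=0.5000
P(X=j) = C(n,j)·p₀^j·(1−p₀)^(n−j); p = Σ P(X=j) over j with P(X=j) ≤ P(X=15)
p-value (two-sided) = 0.42436
At α=0.05: p ≥ α → fail to reject H₀

reject H₀: no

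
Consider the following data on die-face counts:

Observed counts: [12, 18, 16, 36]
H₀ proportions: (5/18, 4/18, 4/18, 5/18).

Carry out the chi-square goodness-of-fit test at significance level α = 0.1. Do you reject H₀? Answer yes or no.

n = 82; E_i = n·p_i = [22.78, 18.22, 18.22, 22.78]
χ² = (12−22.78)²/22.78 + (18−18.22)²/18.22 + (16−18.22)²/18.22 + (36−22.78)²/22.78 = 13.0488
df = 3
p-value (upper-tail) = 0.00453
At α=0.1: p < α → reject H₀

reject H₀: yes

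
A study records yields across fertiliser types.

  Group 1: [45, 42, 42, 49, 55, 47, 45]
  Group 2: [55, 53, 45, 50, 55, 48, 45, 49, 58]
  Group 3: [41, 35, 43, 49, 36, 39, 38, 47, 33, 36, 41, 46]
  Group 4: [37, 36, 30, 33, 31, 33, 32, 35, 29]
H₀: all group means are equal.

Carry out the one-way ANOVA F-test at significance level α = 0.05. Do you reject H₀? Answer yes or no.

reject H₀: yes

Group means [46.43, 50.89, 40.33, 32.89], grand mean 42.243
SSB = Σnᵢ(x̄ᵢ−x̄)² = 1626.652; SSW = ΣΣ(x−x̄ᵢ)² = 640.159
MSB = 1626.652/3 = 542.2174; MSW = 640.159/33 = 19.3987
F = MSB/MSW = 27.9512
df = (3, 33)
p-value (upper-tail) = 0.00000
At α=0.05: p < α → reject H₀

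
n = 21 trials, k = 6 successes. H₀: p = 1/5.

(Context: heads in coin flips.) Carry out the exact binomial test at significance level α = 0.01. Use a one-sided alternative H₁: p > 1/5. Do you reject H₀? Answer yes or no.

Exact binomial: n=21, k=6, p₀=1/5=0.2000
P(X≥6) from Σ C(n,i)·p₀^i·(1−p₀)^(n−i)
p-value (one-sided, H₁ greater) = 0.23070
At α=0.01: p ≥ α → fail to reject H₀

reject H₀: no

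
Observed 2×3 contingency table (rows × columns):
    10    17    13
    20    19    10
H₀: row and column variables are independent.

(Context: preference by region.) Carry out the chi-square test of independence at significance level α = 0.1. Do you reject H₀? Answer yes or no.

Row totals [40, 49], col totals [30, 36, 23], n=89
χ² = (10−13.48)²/13.48 + (17−16.18)²/16.18 + (13−10.34)²/10.34 + (20−16.52)²/16.52 + (19−19.82)²/19.82 + (10−12.66)²/12.66 = 2.9559
df = 2
p-value (upper-tail) = 0.22811
At α=0.1: p ≥ α → fail to reject H₀

reject H₀: no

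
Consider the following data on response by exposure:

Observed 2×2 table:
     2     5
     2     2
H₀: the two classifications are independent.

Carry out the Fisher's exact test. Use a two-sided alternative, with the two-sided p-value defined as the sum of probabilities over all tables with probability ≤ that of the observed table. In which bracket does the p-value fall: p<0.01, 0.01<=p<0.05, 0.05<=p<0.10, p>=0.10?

p-value bracket: p>=0.10

Margins: r₁=7, r₂=4, c₁=4, c₂=7, n=11
p_obs = C(7,2)·C(4,2)/C(11,4); sum pmf over tables with pmf ≤ p_obs
p-value (two-sided) = 0.57576
→ bracket: p>=0.10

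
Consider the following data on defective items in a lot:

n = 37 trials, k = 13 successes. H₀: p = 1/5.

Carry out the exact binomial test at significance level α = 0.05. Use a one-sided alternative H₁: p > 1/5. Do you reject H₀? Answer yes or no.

reject H₀: yes

Exact binomial: n=37, k=13, p₀=1/5=0.2000
P(X≥13) from Σ C(n,i)·p₀^i·(1−p₀)^(n−i)
p-value (one-sided, H₁ greater) = 0.02306
At α=0.05: p < α → reject H₀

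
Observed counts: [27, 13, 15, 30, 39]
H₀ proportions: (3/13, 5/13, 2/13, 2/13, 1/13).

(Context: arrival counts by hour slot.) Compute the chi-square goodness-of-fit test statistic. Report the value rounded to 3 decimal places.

n = 124; E_i = n·p_i = [28.62, 47.69, 19.08, 19.08, 9.54]
χ² = (27−28.62)²/28.62 + (13−47.69)²/47.69 + (15−19.08)²/19.08 + (30−19.08)²/19.08 + (39−9.54)²/9.54 = 123.4508
df = 4

test statistic = 123.451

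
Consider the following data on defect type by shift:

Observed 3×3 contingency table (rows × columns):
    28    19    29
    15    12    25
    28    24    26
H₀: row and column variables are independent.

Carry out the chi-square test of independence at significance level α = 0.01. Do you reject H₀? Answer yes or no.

Row totals [76, 52, 78], col totals [71, 55, 80], n=206
χ² = (28−26.19)²/26.19 + (19−20.29)²/20.29 + (29−29.51)²/29.51 + (15−17.92)²/17.92 + (12−13.88)²/13.88 + (25−20.19)²/20.19 + (28−26.88)²/26.88 + (24−20.83)²/20.83 + (26−30.29)²/30.29 = 3.2296
df = 4
p-value (upper-tail) = 0.52016
At α=0.01: p ≥ α → fail to reject H₀

reject H₀: no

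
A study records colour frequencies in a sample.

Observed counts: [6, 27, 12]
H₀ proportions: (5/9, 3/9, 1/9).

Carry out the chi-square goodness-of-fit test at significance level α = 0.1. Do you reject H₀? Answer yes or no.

n = 45; E_i = n·p_i = [25.00, 15.00, 5.00]
χ² = (6−25.00)²/25.00 + (27−15.00)²/15.00 + (12−5.00)²/5.00 = 33.8400
df = 2
p-value (upper-tail) = 0.00000
At α=0.1: p < α → reject H₀

reject H₀: yes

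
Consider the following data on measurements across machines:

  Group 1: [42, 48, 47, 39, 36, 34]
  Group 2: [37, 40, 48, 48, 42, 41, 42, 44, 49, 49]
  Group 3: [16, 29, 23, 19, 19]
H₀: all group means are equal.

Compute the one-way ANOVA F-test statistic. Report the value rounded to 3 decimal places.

test statistic = 38.273

Group means [41.00, 44.00, 21.20], grand mean 37.714
SSB = Σnᵢ(x̄ᵢ−x̄)² = 1823.486; SSW = ΣΣ(x−x̄ᵢ)² = 428.800
MSB = 1823.486/2 = 911.7429; MSW = 428.800/18 = 23.8222
F = MSB/MSW = 38.2728
df = (2, 18)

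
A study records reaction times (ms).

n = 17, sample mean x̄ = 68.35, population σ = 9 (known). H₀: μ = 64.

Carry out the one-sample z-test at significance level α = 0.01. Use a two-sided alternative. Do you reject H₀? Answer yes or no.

SE = σ/√n = 9/√17 = 2.1828
z = (x̄−μ₀)/SE = (68.35−64)/2.1828 = 1.9928
p-value (two-sided) = 0.04628
At α=0.01: p ≥ α → fail to reject H₀

reject H₀: no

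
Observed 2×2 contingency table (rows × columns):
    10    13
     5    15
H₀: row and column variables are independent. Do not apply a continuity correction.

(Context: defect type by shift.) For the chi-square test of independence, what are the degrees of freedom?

df = (r−1)(c−1) = (2−1)·(2−1) = 1

degrees of freedom = 1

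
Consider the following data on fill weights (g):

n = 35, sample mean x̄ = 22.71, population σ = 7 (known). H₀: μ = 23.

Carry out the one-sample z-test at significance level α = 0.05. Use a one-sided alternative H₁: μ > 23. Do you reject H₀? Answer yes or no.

reject H₀: no

SE = σ/√n = 7/√35 = 1.1832
z = (x̄−μ₀)/SE = (22.71−23)/1.1832 = -0.2451
p-value (one-sided, H₁ greater) = 0.59681
At α=0.05: p ≥ α → fail to reject H₀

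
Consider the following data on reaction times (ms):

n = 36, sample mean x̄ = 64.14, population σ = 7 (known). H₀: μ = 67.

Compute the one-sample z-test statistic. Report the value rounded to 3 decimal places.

SE = σ/√n = 7/√36 = 1.1667
z = (x̄−μ₀)/SE = (64.14−67)/1.1667 = -2.4514

test statistic = -2.451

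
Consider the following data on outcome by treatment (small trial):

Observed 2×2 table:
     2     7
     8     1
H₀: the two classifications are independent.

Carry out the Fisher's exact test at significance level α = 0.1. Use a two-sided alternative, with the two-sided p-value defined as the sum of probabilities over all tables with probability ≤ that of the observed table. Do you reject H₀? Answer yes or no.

reject H₀: yes

Margins: r₁=9, r₂=9, c₁=10, c₂=8, n=18
p_obs = C(9,2)·C(9,8)/C(18,10); sum pmf over tables with pmf ≤ p_obs
p-value (two-sided) = 0.01522
At α=0.1: p < α → reject H₀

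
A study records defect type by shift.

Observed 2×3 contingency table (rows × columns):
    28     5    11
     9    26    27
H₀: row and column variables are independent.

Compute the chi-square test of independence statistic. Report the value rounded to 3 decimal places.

test statistic = 28.484

Row totals [44, 62], col totals [37, 31, 38], n=106
χ² = (28−15.36)²/15.36 + (5−12.87)²/12.87 + (11−15.77)²/15.77 + (9−21.64)²/21.64 + (26−18.13)²/18.13 + (27−22.23)²/22.23 = 28.4842
df = 2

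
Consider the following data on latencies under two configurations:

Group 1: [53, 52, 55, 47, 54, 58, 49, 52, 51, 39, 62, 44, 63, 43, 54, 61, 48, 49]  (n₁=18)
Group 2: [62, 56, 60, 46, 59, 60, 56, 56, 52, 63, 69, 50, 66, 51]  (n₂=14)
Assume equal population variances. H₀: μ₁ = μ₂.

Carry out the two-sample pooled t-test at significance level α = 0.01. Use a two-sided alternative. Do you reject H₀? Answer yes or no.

x̄₁=51.889, s₁=6.552, n₁=18
x̄₂=57.571, s₂=6.430, n₂=14
s_p² = [17·6.552² + 13·6.430²]/30 = 42.2402
SE = √(s_p²·(1/18+1/14)) = 2.3160
t = (51.889−57.571)/2.3160 = -2.4536
df = 30
p-value (two-sided) = 0.02017
At α=0.01: p ≥ α → fail to reject H₀

reject H₀: no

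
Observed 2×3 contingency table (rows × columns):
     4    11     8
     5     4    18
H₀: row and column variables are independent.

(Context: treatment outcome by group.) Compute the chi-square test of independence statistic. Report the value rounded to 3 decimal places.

Row totals [23, 27], col totals [9, 15, 26], n=50
χ² = (4−4.14)²/4.14 + (11−6.90)²/6.90 + (8−11.96)²/11.96 + (5−4.86)²/4.86 + (4−8.10)²/8.10 + (18−14.04)²/14.04 = 6.9484
df = 2

test statistic = 6.948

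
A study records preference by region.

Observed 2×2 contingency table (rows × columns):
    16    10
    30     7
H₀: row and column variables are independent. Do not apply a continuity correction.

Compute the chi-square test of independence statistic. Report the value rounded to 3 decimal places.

Row totals [26, 37], col totals [46, 17], n=63
χ² = (16−18.98)²/18.98 + (10−7.02)²/7.02 + (30−27.02)²/27.02 + (7−9.98)²/9.98 = 2.9599
df = 1

test statistic = 2.960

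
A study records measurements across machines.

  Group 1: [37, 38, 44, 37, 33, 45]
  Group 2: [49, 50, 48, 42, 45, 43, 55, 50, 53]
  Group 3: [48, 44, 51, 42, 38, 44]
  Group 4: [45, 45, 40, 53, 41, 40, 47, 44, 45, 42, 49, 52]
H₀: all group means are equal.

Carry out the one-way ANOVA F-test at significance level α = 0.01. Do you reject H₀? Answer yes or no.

reject H₀: yes

Group means [39.00, 48.33, 44.50, 45.25], grand mean 44.818
SSB = Σnᵢ(x̄ᵢ−x̄)² = 317.159; SSW = ΣΣ(x−x̄ᵢ)² = 569.750
MSB = 317.159/3 = 105.7197; MSW = 569.750/29 = 19.6466
F = MSB/MSW = 5.3811
df = (3, 29)
p-value (upper-tail) = 0.00454
At α=0.01: p < α → reject H₀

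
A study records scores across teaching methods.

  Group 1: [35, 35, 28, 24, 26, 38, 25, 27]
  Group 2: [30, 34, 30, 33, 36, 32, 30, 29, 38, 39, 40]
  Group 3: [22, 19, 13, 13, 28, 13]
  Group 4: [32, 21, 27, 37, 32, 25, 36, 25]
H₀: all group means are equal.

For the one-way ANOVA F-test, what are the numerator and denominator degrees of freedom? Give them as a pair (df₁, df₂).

k = 4 groups, N = 33 total
df = (k−1, N−k) = (4−1, 33−4) = (3, 29)

degrees of freedom = [3, 29]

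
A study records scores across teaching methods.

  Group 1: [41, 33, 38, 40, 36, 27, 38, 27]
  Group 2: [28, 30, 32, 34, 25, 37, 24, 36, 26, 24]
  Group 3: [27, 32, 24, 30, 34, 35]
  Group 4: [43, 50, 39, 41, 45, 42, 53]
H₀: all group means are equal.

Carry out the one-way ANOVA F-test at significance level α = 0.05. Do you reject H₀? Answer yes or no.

reject H₀: yes

Group means [35.00, 29.60, 30.33, 44.71], grand mean 34.548
SSB = Σnᵢ(x̄ᵢ−x̄)² = 1076.516; SSW = ΣΣ(x−x̄ᵢ)² = 675.162
MSB = 1076.516/3 = 358.8385; MSW = 675.162/27 = 25.0060
F = MSB/MSW = 14.3501
df = (3, 27)
p-value (upper-tail) = 0.00001
At α=0.05: p < α → reject H₀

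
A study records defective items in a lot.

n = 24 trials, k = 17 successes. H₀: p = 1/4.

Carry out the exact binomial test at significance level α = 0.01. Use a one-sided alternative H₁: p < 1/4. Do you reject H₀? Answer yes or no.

Exact binomial: n=24, k=17, p₀=1/4=0.2500
P(X≤17) from Σ C(n,i)·p₀^i·(1−p₀)^(n−i)
p-value (one-sided, H₁ less) = 1.00000
At α=0.01: p ≥ α → fail to reject H₀

reject H₀: no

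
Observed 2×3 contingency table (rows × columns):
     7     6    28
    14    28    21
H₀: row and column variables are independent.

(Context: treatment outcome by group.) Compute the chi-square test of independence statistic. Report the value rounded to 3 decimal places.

test statistic = 13.520

Row totals [41, 63], col totals [21, 34, 49], n=104
χ² = (7−8.28)²/8.28 + (6−13.40)²/13.40 + (28−19.32)²/19.32 + (14−12.72)²/12.72 + (28−20.60)²/20.60 + (21−29.68)²/29.68 = 13.5198
df = 2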